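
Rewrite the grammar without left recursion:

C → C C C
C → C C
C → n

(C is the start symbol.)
C → n C'
C' → C C C'
C' → C C'
C' → ε

C is directly left-recursive. The standard transformation for
  A → A α₁ | ... | A α_m | β₁ | ... | β_n
is
  A  → β₁ A' | ... | β_n A'
  A' → α₁ A' | ... | α_m A' | ε

C → n becomes C → n C'
C → C C C becomes C' → C C C'
C → C C becomes C' → C C'
Add C' → ε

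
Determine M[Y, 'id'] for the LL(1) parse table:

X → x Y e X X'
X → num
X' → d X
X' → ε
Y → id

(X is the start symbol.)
To find M[Y, 'id'], we find productions for Y where 'id' is in the predict set (PREDICT(N → α) = (FIRST(α) \ {ε}) ∪ (FOLLOW(N) if α ⇒* ε)).

Y → id: PREDICT = { 'id' }
  'id' is in predict set, so this production goes in M[Y, 'id']

M[Y, 'id'] = Y → id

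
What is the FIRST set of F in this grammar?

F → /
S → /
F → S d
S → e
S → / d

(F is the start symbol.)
To compute FIRST(F), examine every production with F on the left-hand side, reading each right-hand side left to right until a non-nullable symbol is reached.

FIRST sets of the other non-terminals involved (by the same procedure, iterated to a fixed point):
  FIRST(S) = { '/', 'e' }

From F → /:
  - '/' is a terminal: add '/' and stop
From F → S d:
  - S is a non-terminal: add FIRST(S) \ {ε} = { '/', 'e' }
    S is not nullable, so stop

Collecting: FIRST(F) = { '/', 'e' }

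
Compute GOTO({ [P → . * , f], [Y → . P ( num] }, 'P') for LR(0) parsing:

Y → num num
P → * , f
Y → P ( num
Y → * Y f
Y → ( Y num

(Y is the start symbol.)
GOTO(I, 'P') = CLOSURE({ [A → αX.β] : [A → α.Xβ] ∈ I, X = 'P' })

Items with dot before 'P', with the dot advanced:
  [Y → . P ( num] → [Y → P . ( num]
Closure adds nothing (no advanced item has the dot before a non-terminal).

GOTO = { [Y → P . ( num] }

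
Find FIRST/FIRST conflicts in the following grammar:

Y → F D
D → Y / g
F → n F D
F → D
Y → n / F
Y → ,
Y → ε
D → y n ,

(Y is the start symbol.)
A FIRST/FIRST conflict occurs when two productions N → α and N → β for the same non-terminal have FIRST(α) ∩ FIRST(β) ≠ ∅ (with ε ∈ FIRST of a nullable right-hand side, so two nullable alternatives also conflict).

FIRST sets of the non-terminals at (or reachable through a nullable prefix from) the front of some alternative:
  FIRST(F) = { ',', '/', 'n', 'y' }
  FIRST(Y) = { ',', '/', 'n', 'y', ε }
  FIRST(D) = { ',', '/', 'n', 'y' }

Productions for Y:
  Y → F D: FIRST = { ',', '/', 'n', 'y' }
  Y → n / F: FIRST = { 'n' }
  Y → ,: FIRST = { ',' }
  Y → ε: FIRST = { ε }
Productions for D:
  D → Y / g: FIRST = { ',', '/', 'n', 'y' }
  D → y n ,: FIRST = { 'y' }
Productions for F:
  F → n F D: FIRST = { 'n' }
  F → D: FIRST = { ',', '/', 'n', 'y' }

Conflict for Y: Y → F D and Y → n / F
  Overlap: { 'n' }
Conflict for Y: Y → F D and Y → ,
  Overlap: { ',' }
Conflict for D: D → Y / g and D → y n ,
  Overlap: { 'y' }
Conflict for F: F → n F D and F → D
  Overlap: { 'n' }

Answer: Yes. Y → F D / Y → n '/' F on { 'n' }; Y → F D / Y → ',' on { ',' }; D → Y '/' g / D → y n ',' on { 'y' }; F → n F D / F → D on { 'n' }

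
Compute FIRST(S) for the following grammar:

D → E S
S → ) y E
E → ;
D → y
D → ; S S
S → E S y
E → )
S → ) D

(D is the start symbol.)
{ ')', ';' }

FIRST sets of the other non-terminals involved (by the same procedure, iterated to a fixed point):
  FIRST(E) = { ')', ';' }

From S → ) y E:
  - ')' is a terminal: add ')' and stop
From S → E S y:
  - E is a non-terminal: add FIRST(E) \ {ε} = { ')', ';' }
    E is not nullable, so stop
From S → ) D:
  - ')' is a terminal: add ')' and stop

Collecting: FIRST(S) = { ')', ';' }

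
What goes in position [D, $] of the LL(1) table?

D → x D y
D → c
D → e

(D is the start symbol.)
To find M[D, $], we find productions for D where $ is in the predict set (PREDICT(N → α) = (FIRST(α) \ {ε}) ∪ (FOLLOW(N) if α ⇒* ε)).

D → x D y: PREDICT = { 'x' }
D → c: PREDICT = { 'c' }
D → e: PREDICT = { 'e' }

M[D, $] is empty (no production applies)

Answer: Empty (error entry)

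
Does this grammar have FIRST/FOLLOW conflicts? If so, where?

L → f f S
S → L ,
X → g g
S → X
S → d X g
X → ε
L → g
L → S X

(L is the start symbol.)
Yes. S → L ',' with FOLLOW(S) on { ',', 'g' }; X → g g with FOLLOW(X) on { 'g' }

A FIRST/FOLLOW conflict occurs when a non-terminal N has a nullable alternative N → β (β ⇒* ε) and another alternative N → α with FIRST(α) ∩ FOLLOW(N) ≠ ∅: on such a lookahead the parser cannot decide between expanding α and letting N vanish via β.

Nullable non-terminals: L, S, X.
FIRST sets used below: FIRST(S) = { ',', 'd', 'f', 'g', ε }, FIRST(X) = { 'g', ε }, FIRST(L) = { ',', 'd', 'f', 'g', ε }

L: nullable alternative(s) L → S X; FOLLOW(L) = { $, ',' }
  L → f f S: FIRST \ {ε} = { 'f' } — disjoint from FOLLOW(L)
  L → g: FIRST \ {ε} = { 'g' } — disjoint from FOLLOW(L)
  L → S X: FIRST \ {ε} = { ',', 'd', 'f', 'g' } — this is the only nullable alternative, skip

S: nullable alternative(s) S → X; FOLLOW(S) = { $, ',', 'g' }
  S → L ,: FIRST \ {ε} = { ',', 'd', 'f', 'g' } — overlaps FOLLOW(S) on { ',', 'g' }: CONFLICT
  S → X: FIRST \ {ε} = { 'g' } — this is the only nullable alternative, skip
  S → d X g: FIRST \ {ε} = { 'd' } — disjoint from FOLLOW(S)

X: nullable alternative(s) X → ε; FOLLOW(X) = { $, ',', 'g' }
  X → g g: FIRST \ {ε} = { 'g' } — overlaps FOLLOW(X) on { 'g' }: CONFLICT
  X → ε: FIRST \ {ε} = { } — this is the only nullable alternative, skip

So the grammar has 2 FIRST/FOLLOW conflicts (marked CONFLICT above).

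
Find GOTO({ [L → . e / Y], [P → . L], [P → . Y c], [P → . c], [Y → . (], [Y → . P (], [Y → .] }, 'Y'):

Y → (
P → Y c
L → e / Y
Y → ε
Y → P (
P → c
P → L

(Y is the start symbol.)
GOTO(I, 'Y') = CLOSURE({ [A → αX.β] : [A → α.Xβ] ∈ I, X = 'Y' })

Items with dot before 'Y', with the dot advanced:
  [P → . Y c] → [P → Y . c]
Closure adds nothing (no advanced item has the dot before a non-terminal).

GOTO = { [P → Y . c] }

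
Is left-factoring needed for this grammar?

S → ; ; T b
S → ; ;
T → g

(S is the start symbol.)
Yes, S has productions with common prefix '; ;'

Left-factoring is needed when two productions for the same non-terminal
share a common prefix on the right-hand side.

Productions for S:
  S → ; ; T b
  S → ; ;

Found common prefix '; ;' in productions for S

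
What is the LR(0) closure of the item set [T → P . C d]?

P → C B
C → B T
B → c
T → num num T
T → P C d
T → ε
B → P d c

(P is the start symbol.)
To compute CLOSURE, for each item [A → α.Bβ] where B is a non-terminal, add [B → .γ] for all productions B → γ; repeat for the newly added items until nothing changes.

Start with: [T → P . C d]
  [T → P . C d] has the dot before C: add [C → . B T]
  [C → . B T] has the dot before B: add [B → . c], [B → . P d c]
  [B → . P d c] has the dot before P: add [P → . C B]
No further items can be added.

CLOSURE = { [B → . P d c], [B → . c], [C → . B T], [P → . C B], [T → P . C d] }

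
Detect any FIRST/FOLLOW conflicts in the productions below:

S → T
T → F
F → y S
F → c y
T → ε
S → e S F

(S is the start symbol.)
Yes. T → F with FOLLOW(T) on { 'c', 'y' }

A FIRST/FOLLOW conflict occurs when a non-terminal N has a nullable alternative N → β (β ⇒* ε) and another alternative N → α with FIRST(α) ∩ FOLLOW(N) ≠ ∅: on such a lookahead the parser cannot decide between expanding α and letting N vanish via β.

Nullable non-terminals: S, T.
FIRST sets used below: FIRST(T) = { 'c', 'y', ε }, FIRST(F) = { 'c', 'y' }

S: nullable alternative(s) S → T; FOLLOW(S) = { $, 'c', 'y' }
  S → T: FIRST \ {ε} = { 'c', 'y' } — this is the only nullable alternative, skip
  S → e S F: FIRST \ {ε} = { 'e' } — disjoint from FOLLOW(S)

T: nullable alternative(s) T → ε; FOLLOW(T) = { $, 'c', 'y' }
  T → F: FIRST \ {ε} = { 'c', 'y' } — overlaps FOLLOW(T) on { 'c', 'y' }: CONFLICT
  T → ε: FIRST \ {ε} = { } — this is the only nullable alternative, skip

F has no nullable alternative, so no FIRST/FOLLOW check is needed there.

So the grammar has 1 FIRST/FOLLOW conflict (marked CONFLICT above).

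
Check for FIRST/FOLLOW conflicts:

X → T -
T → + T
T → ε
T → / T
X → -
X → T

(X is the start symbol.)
No FIRST/FOLLOW conflicts.

Nullable non-terminals: T, X.
FIRST sets used below: FIRST(T) = { '+', '/', ε }

T: nullable alternative(s) T → ε; FOLLOW(T) = { $, '-' }
  T → + T: FIRST \ {ε} = { '+' } — disjoint from FOLLOW(T)
  T → ε: FIRST \ {ε} = { } — this is the only nullable alternative, skip
  T → / T: FIRST \ {ε} = { '/' } — disjoint from FOLLOW(T)

X: nullable alternative(s) X → T; FOLLOW(X) = { $ }
  X → T -: FIRST \ {ε} = { '+', '-', '/' } — disjoint from FOLLOW(X)
  X → -: FIRST \ {ε} = { '-' } — disjoint from FOLLOW(X)
  X → T: FIRST \ {ε} = { '+', '/' } — this is the only nullable alternative, skip

No FIRST/FOLLOW conflicts found.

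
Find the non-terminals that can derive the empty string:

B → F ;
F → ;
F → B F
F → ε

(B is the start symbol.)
ε-productions: F → ε
So F is immediately nullable.
No further non-terminal can be added: every production for the remaining non-terminals contains a terminal or a non-nullable non-terminal.
Nullable = { 'F' }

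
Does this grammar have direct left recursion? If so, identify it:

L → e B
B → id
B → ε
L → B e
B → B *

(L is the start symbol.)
Yes, B is left-recursive

Direct left recursion occurs when N → N α for some non-terminal N (the right-hand side begins with the left-hand side itself).

L → e B: starts with e
B → id: starts with id
B → ε: starts with ε
L → B e: starts with B
B → B *: LEFT RECURSIVE (starts with B)

The grammar has direct left recursion on: B.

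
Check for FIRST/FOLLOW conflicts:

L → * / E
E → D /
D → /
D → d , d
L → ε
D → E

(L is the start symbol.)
No FIRST/FOLLOW conflicts.

A FIRST/FOLLOW conflict occurs when a non-terminal N has a nullable alternative N → β (β ⇒* ε) and another alternative N → α with FIRST(α) ∩ FOLLOW(N) ≠ ∅: on such a lookahead the parser cannot decide between expanding α and letting N vanish via β.

Nullable non-terminals: L.

L: nullable alternative(s) L → ε; FOLLOW(L) = { $ }
  L → * / E: FIRST \ {ε} = { '*' } — disjoint from FOLLOW(L)
  L → ε: FIRST \ {ε} = { } — this is the only nullable alternative, skip

D, E have no nullable alternative, so no FIRST/FOLLOW check is needed there.

No FIRST/FOLLOW conflicts found.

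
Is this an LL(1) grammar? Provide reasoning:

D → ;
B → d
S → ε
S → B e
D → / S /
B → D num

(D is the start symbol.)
A grammar is LL(1) if for each non-terminal N with multiple productions, the predict sets of those productions are pairwise disjoint, where PREDICT(N → α) = (FIRST(α) \ {ε}) ∪ (FOLLOW(N) if α ⇒* ε).

Relevant sets:
  FIRST(D) = { '/', ';' }
  FIRST(B) = { '/', ';', 'd' }
  FOLLOW(S) = { '/' }

For D:
  PREDICT(D → ';') = { ';' }
  PREDICT(D → '/' S '/') = { '/' }
For B:
  PREDICT(B → d) = { 'd' }
  PREDICT(B → D num) = { '/', ';' }
For S:
  PREDICT(S → ε) = { '/' }
  PREDICT(S → B e) = { '/', ';', 'd' }

Conflict found: Predict set conflict for S: { '/' }
The grammar is NOT LL(1).

Answer: No. Predict set conflict for S: { '/' }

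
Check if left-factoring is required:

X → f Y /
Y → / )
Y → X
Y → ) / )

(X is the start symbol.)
Left-factoring is needed when two productions for the same non-terminal
share a common prefix on the right-hand side.

Productions for Y:
  Y → / )
  Y → X
  Y → ) / )

No common prefixes found.

Answer: No, left-factoring is not needed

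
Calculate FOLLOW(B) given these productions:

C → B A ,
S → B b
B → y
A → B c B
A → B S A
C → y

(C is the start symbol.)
To compute FOLLOW(B), find every occurrence of B on a right-hand side N → α B β: add FIRST(β) \ {ε}, and if β is empty or nullable also add FOLLOW(N). Iterate to a fixed point.

In C → B A ,: B is followed by A ',', add FIRST(A ',') \ {ε} = { 'y' }
In S → B b: B is followed by b, add FIRST(b) \ {ε} = { 'b' }
In A → B c B: B is followed by c B, add FIRST(c B) \ {ε} = { 'c' }
In A → B c B: B is at the end, add FOLLOW(A)
In A → B S A: B is followed by S A, add FIRST(S A) \ {ε} = { 'y' }

The FOLLOW sets referred to above (computed the same way, to a fixed point):
  FOLLOW(A) = { ',' }

Taking the union: FOLLOW(B) = { ',', 'b', 'c', 'y' }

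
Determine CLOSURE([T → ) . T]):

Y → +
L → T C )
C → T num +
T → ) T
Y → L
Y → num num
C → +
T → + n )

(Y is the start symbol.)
To compute CLOSURE, for each item [A → α.Bβ] where B is a non-terminal, add [B → .γ] for all productions B → γ; repeat for the newly added items until nothing changes.

Start with: [T → ) . T]
  [T → ) . T] has the dot before T: add [T → . ) T], [T → . + n )]
No further items can be added.

CLOSURE = { [T → ) . T], [T → . ) T], [T → . + n )] }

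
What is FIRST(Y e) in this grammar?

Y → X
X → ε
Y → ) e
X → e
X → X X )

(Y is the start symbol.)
{ ')', 'e' }

FIRST sets of the non-terminals involved (from the grammar, by fixed-point iteration):
  FIRST(Y) = { ')', 'e', ε }

To compute FIRST(Y e), process the symbols left to right:
Symbol Y is a non-terminal. Add FIRST(Y) \ {ε} = { ')', 'e' }
Y is nullable (ε ∈ FIRST(Y)), continue to the next symbol.
Symbol e is a terminal. Add 'e' and stop.
FIRST(Y e) = { ')', 'e' }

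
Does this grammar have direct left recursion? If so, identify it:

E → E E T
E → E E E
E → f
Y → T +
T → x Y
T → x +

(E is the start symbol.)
E → E E T: LEFT RECURSIVE (starts with E)
E → E E E: LEFT RECURSIVE (starts with E)
E → f: starts with f
Y → T +: starts with T
T → x Y: starts with x
T → x +: starts with x

The grammar has direct left recursion on: E.

Answer: Yes, E is left-recursive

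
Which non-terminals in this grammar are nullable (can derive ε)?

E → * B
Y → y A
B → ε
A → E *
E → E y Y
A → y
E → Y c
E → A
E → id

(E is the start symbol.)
A non-terminal is nullable if it can derive ε (the empty string): either it has an ε-production, or it has a production whose right-hand side consists entirely of nullable non-terminals.

ε-productions: B → ε
So B is immediately nullable.
No further non-terminal can be added: every production for the remaining non-terminals contains a terminal or a non-nullable non-terminal.
Nullable = { 'B' }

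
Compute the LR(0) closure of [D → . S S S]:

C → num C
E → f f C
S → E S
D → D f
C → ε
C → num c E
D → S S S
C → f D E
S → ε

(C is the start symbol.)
{ [D → . S S S], [E → . f f C], [S → . E S], [S → .] }

Start with: [D → . S S S]
  [D → . S S S] has the dot before S: add [S → . E S], [S → .]
  [S → . E S] has the dot before E: add [E → . f f C]
No further items can be added.

CLOSURE = { [D → . S S S], [E → . f f C], [S → . E S], [S → .] }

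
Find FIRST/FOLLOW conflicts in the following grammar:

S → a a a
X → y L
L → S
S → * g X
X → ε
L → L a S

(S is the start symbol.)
A FIRST/FOLLOW conflict occurs when a non-terminal N has a nullable alternative N → β (β ⇒* ε) and another alternative N → α with FIRST(α) ∩ FOLLOW(N) ≠ ∅: on such a lookahead the parser cannot decide between expanding α and letting N vanish via β.

Nullable non-terminals: X.

X: nullable alternative(s) X → ε; FOLLOW(X) = { $, 'a' }
  X → y L: FIRST \ {ε} = { 'y' } — disjoint from FOLLOW(X)
  X → ε: FIRST \ {ε} = { } — this is the only nullable alternative, skip

L, S have no nullable alternative, so no FIRST/FOLLOW check is needed there.

No FIRST/FOLLOW conflicts found.

Answer: No FIRST/FOLLOW conflicts.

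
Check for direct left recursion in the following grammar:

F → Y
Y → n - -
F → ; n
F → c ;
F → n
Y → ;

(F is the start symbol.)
No direct left recursion

Direct left recursion occurs when N → N α for some non-terminal N (the right-hand side begins with the left-hand side itself).

F → Y: starts with Y
Y → n - -: starts with n
F → ; n: starts with ';'
F → c ;: starts with c
F → n: starts with n
Y → ;: starts with ';'

No direct left recursion found.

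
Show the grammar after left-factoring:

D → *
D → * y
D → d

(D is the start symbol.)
D → * D'
D' → ε
D' → y
D → d

Left-factoring transforms A → αβ₁ | αβ₂ into A → αA' and A' → β₁ | β₂
(α is the longest common prefix among the alternatives). Repeat until
no nonterminal has two alternatives with a common prefix.

Round 1: D has alternatives sharing prefix '*'. Introduce D': D → * D'
  Add: D' → ε
  Add: D' → y

No remaining common prefixes — done.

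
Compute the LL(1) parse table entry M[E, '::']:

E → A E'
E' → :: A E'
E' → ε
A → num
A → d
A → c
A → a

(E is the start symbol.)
To find M[E, '::'], we find productions for E where '::' is in the predict set (PREDICT(N → α) = (FIRST(α) \ {ε}) ∪ (FOLLOW(N) if α ⇒* ε)).

Relevant sets:
  FIRST(A) = { 'a', 'c', 'd', 'num' }

E → A E': PREDICT = { 'a', 'c', 'd', 'num' }

M[E, '::'] is empty (no production applies)

Answer: Empty (error entry)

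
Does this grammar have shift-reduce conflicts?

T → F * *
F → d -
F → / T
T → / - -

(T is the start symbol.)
Augment with T' → T and build the canonical LR(0) collection (I0 = CLOSURE({[T' → . T]}), then GOTO on every symbol after a dot until no new states appear). It has 11 states:
  I0: { [F → . / T], [F → . d -], [T → . / - -], [T → . F * *], [T' → . T] }  — shift
  I1: { [F → . / T], [F → . d -], [F → / . T], [T → . / - -], [T → . F * *], [T → / . - -] }  — shift
  I2: { [T → F . * *] }  — shift
  I3: { [T' → T .] }  — accept
  I4: { [F → d . -] }  — shift
  I5: { [F → d - .] }  — reduce
  I6: { [T → F * . *] }  — shift
  I7: { [T → F * * .] }  — reduce
  I8: { [T → / - . -] }  — shift
  I9: { [F → / T .] }  — reduce
  I10: { [T → / - - .] }  — reduce

No state contains both a complete item and a shift item.

Answer: No shift-reduce conflicts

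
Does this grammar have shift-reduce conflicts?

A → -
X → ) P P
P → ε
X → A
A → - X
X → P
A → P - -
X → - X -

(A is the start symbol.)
A shift-reduce conflict occurs when an LR(0) state has both:
  - a complete (reduce) item [A → α .] (dot at the end), and
  - a shift item [B → β . c γ] (dot before a terminal).

Augment with A' → A and build the canonical LR(0) collection (I0 = CLOSURE({[A' → . A]}), then GOTO on every symbol after a dot until no new states appear). It has 15 states:
  I0: { [A → . - X], [A → . -], [A → . P - -], [A' → . A], [P → .] }  — shift, reduce
  I1: { [A → - . X], [A → - .], [A → . - X], [A → . -], [A → . P - -], [P → .], [X → . ) P P], [X → . - X -], [X → . A], [X → . P] }  — shift, 2 reduces
  I2: { [A' → A .] }  — accept
  I3: { [A → P . - -] }  — shift
  I4: { [A → P - . -] }  — shift
  I5: { [A → P - - .] }  — reduce
  I6: { [P → .], [X → ) . P P] }  — reduce
  I7: { [A → - . X], [A → - .], [A → . - X], [A → . -], [A → . P - -], [P → .], [X → - . X -], [X → . ) P P], [X → . - X -], [X → . A], [X → . P] }  — shift, 2 reduces
  I8: { [X → A .] }  — reduce
  I9: { [A → P . - -], [X → P .] }  — shift, reduce
  I10: { [A → - X .] }  — reduce
  I11: { [A → - X .], [X → - X . -] }  — shift, reduce
  I12: { [X → - X - .] }  — reduce
  I13: { [P → .], [X → ) P . P] }  — reduce
  I14: { [X → ) P P .] }  — reduce

I0 contains reduce item [P → .] and shift items [A → . -], [A → . - X] — shift-reduce conflict.
I1 contains reduce items [A → - .], [P → .] and shift items [A → . -], [A → . - X], [X → . ) P P], [X → . - X -] — shift-reduce conflict.
I7 contains reduce items [A → - .], [P → .] and shift items [A → . -], [A → . - X], [X → . ) P P], [X → . - X -] — shift-reduce conflict.
I9 contains reduce item [X → P .] and shift item [A → P . - -] — shift-reduce conflict.
I11 contains reduce item [A → - X .] and shift item [X → - X . -] — shift-reduce conflict.

Answer: Yes — I0: [P → .] vs [A → . -]; I1: [A → - .] vs [A → . -]; I7: [A → - .] vs [A → . -]; I9: [X → P .] vs [A → P . - -]; I11: [A → - X .] vs [X → - X . -]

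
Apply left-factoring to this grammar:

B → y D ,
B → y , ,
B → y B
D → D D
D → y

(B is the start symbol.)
Left-factoring transforms A → αβ₁ | αβ₂ into A → αA' and A' → β₁ | β₂
(α is the longest common prefix among the alternatives). Repeat until
no nonterminal has two alternatives with a common prefix.

Round 1: B has alternatives sharing prefix 'y'. Introduce B': B → y B'
  Add: B' → D ,
  Add: B' → , ,
  Add: B' → B

No remaining common prefixes — done.

Resulting grammar:
B → y B'
B' → D ,
B' → , ,
B' → B
D → D D
D → y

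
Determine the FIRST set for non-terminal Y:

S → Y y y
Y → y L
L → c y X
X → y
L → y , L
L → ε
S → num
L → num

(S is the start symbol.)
To compute FIRST(Y), examine every production with Y on the left-hand side, reading each right-hand side left to right until a non-nullable symbol is reached.

From Y → y L:
  - y is a terminal: add 'y' and stop

Collecting: FIRST(Y) = { 'y' }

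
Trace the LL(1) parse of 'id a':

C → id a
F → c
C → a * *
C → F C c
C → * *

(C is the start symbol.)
LL(1) parsing maintains a stack (initially the start symbol over $) and the input. At each step: if the stack top is a terminal, match it against the current input token; if it is a non-terminal N, replace it with the RHS of M[N, lookahead] (the unique production whose predict set contains the lookahead).

Stack is shown with the top on the left.

Stack   Input   Action
----------------------
C $     id a $  output C → id a
id a $  id a $  match 'id'
a $     a $     match 'a'
$       $       accept

The string is accepted.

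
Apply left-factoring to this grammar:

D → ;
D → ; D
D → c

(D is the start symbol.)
D → ; D'
D' → ε
D' → D
D → c

Left-factoring transforms A → αβ₁ | αβ₂ into A → αA' and A' → β₁ | β₂
(α is the longest common prefix among the alternatives). Repeat until
no nonterminal has two alternatives with a common prefix.

Round 1: D has alternatives sharing prefix ';'. Introduce D': D → ; D'
  Add: D' → ε
  Add: D' → D

No remaining common prefixes — done.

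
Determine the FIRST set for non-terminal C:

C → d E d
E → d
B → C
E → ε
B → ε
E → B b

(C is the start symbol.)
To compute FIRST(C), examine every production with C on the left-hand side, reading each right-hand side left to right until a non-nullable symbol is reached.

From C → d E d:
  - d is a terminal: add 'd' and stop

Collecting: FIRST(C) = { 'd' }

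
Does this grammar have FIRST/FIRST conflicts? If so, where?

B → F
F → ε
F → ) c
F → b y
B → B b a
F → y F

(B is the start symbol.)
Yes. B → F / B → B b a on { ')', 'b', 'y' }

A FIRST/FIRST conflict occurs when two productions N → α and N → β for the same non-terminal have FIRST(α) ∩ FIRST(β) ≠ ∅ (with ε ∈ FIRST of a nullable right-hand side, so two nullable alternatives also conflict).

FIRST sets of the non-terminals at (or reachable through a nullable prefix from) the front of some alternative:
  FIRST(F) = { ')', 'b', 'y', ε }
  FIRST(B) = { ')', 'b', 'y', ε }

Productions for B:
  B → F: FIRST = { ')', 'b', 'y', ε }
  B → B b a: FIRST = { ')', 'b', 'y' }
Productions for F:
  F → ε: FIRST = { ε }
  F → ) c: FIRST = { ')' }
  F → b y: FIRST = { 'b' }
  F → y F: FIRST = { 'y' }

Conflict for B: B → F and B → B b a
  Overlap: { ')', 'b', 'y' }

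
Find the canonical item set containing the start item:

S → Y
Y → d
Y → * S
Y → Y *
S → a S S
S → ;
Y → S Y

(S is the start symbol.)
{ [S → . ;], [S → . Y], [S → . a S S], [S' → . S], [Y → . * S], [Y → . S Y], [Y → . Y *], [Y → . d] }

First, augment the grammar with S' → S
I₀ = CLOSURE({ [S' → . S] }):
  [S' → . S] has the dot before S: add [S → . Y], [S → . a S S], [S → . ;]
  [S → . Y] has the dot before Y: add [Y → . d], [Y → . * S], [Y → . Y *], [Y → . S Y]
No further items can be added.

I₀ = { [S → . ;], [S → . Y], [S → . a S S], [S' → . S], [Y → . * S], [Y → . S Y], [Y → . Y *], [Y → . d] }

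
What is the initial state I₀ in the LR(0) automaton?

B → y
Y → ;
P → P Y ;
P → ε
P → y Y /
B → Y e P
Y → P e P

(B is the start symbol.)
{ [B → . Y e P], [B → . y], [B' → . B], [P → . P Y ;], [P → . y Y /], [P → .], [Y → . ;], [Y → . P e P] }

First, augment the grammar with B' → B
I₀ = CLOSURE({ [B' → . B] }):
  [B' → . B] has the dot before B: add [B → . y], [B → . Y e P]
  [B → . Y e P] has the dot before Y: add [Y → . ;], [Y → . P e P]
  [Y → . P e P] has the dot before P: add [P → . P Y ;], [P → .], [P → . y Y /]
No further items can be added.

I₀ = { [B → . Y e P], [B → . y], [B' → . B], [P → . P Y ;], [P → . y Y /], [P → .], [Y → . ;], [Y → . P e P] }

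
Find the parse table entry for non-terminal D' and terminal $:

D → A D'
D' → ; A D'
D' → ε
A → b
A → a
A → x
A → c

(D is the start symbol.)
D' → ε

To find M[D', $], we find productions for D' where $ is in the predict set (PREDICT(N → α) = (FIRST(α) \ {ε}) ∪ (FOLLOW(N) if α ⇒* ε)).

Relevant sets:
  FOLLOW(D') = { $ }

D' → ; A D': PREDICT = { ';' }
D' → ε: PREDICT = { $ }
  $ is in predict set, so this production goes in M[D', $]

M[D', $] = D' → ε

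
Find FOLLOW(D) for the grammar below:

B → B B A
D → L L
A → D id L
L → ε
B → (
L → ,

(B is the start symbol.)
{ 'id' }

In A → D id L: D is followed by id L, add FIRST(id L) \ {ε} = { 'id' }

Taking the union: FOLLOW(D) = { 'id' }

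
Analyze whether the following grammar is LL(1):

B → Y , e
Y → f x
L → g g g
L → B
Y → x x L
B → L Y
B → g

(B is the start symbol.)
A grammar is LL(1) if for each non-terminal N with multiple productions, the predict sets of those productions are pairwise disjoint, where PREDICT(N → α) = (FIRST(α) \ {ε}) ∪ (FOLLOW(N) if α ⇒* ε).

Relevant sets:
  FIRST(Y) = { 'f', 'x' }
  FIRST(L) = { 'f', 'g', 'x' }
  FIRST(B) = { 'f', 'g', 'x' }

For B:
  PREDICT(B → Y ',' e) = { 'f', 'x' }
  PREDICT(B → L Y) = { 'f', 'g', 'x' }
  PREDICT(B → g) = { 'g' }
For Y:
  PREDICT(Y → f x) = { 'f' }
  PREDICT(Y → x x L) = { 'x' }
For L:
  PREDICT(L → g g g) = { 'g' }
  PREDICT(L → B) = { 'f', 'g', 'x' }

Conflict found: Predict set conflict for B: { 'f', 'x' }
The grammar is NOT LL(1).

Answer: No. Predict set conflict for B: { 'f', 'x' }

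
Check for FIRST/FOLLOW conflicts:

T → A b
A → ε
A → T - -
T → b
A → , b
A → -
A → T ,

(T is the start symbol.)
Nullable non-terminals: A.
FIRST sets used below: FIRST(T) = { ',', '-', 'b' }

A: nullable alternative(s) A → ε; FOLLOW(A) = { 'b' }
  A → ε: FIRST \ {ε} = { } — this is the only nullable alternative, skip
  A → T - -: FIRST \ {ε} = { ',', '-', 'b' } — overlaps FOLLOW(A) on { 'b' }: CONFLICT
  A → , b: FIRST \ {ε} = { ',' } — disjoint from FOLLOW(A)
  A → -: FIRST \ {ε} = { '-' } — disjoint from FOLLOW(A)
  A → T ,: FIRST \ {ε} = { ',', '-', 'b' } — overlaps FOLLOW(A) on { 'b' }: CONFLICT

T has no nullable alternative, so no FIRST/FOLLOW check is needed there.

So the grammar has 2 FIRST/FOLLOW conflicts (marked CONFLICT above).

Answer: Yes. A → T '-' '-' with FOLLOW(A) on { 'b' }; A → T ',' with FOLLOW(A) on { 'b' }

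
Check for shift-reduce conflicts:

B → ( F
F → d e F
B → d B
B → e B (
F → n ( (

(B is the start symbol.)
A shift-reduce conflict occurs when an LR(0) state has both:
  - a complete (reduce) item [A → α .] (dot at the end), and
  - a shift item [B → β . c γ] (dot before a terminal).

Augment with B' → B and build the canonical LR(0) collection (I0 = CLOSURE({[B' → . B]}), then GOTO on every symbol after a dot until no new states appear). It has 15 states:
  I0: { [B → . ( F], [B → . d B], [B → . e B (], [B' → . B] }  — shift
  I1: { [B → ( . F], [F → . d e F], [F → . n ( (] }  — shift
  I2: { [B' → B .] }  — accept
  I3: { [B → . ( F], [B → . d B], [B → . e B (], [B → d . B] }  — shift
  I4: { [B → . ( F], [B → . d B], [B → . e B (], [B → e . B (] }  — shift
  I5: { [B → e B . (] }  — shift
  I6: { [B → e B ( .] }  — reduce
  I7: { [B → d B .] }  — reduce
  I8: { [B → ( F .] }  — reduce
  I9: { [F → d . e F] }  — shift
  I10: { [F → n . ( (] }  — shift
  I11: { [F → n ( . (] }  — shift
  I12: { [F → n ( ( .] }  — reduce
  I13: { [F → . d e F], [F → . n ( (], [F → d e . F] }  — shift
  I14: { [F → d e F .] }  — reduce

No state contains both a complete item and a shift item.

Answer: No shift-reduce conflicts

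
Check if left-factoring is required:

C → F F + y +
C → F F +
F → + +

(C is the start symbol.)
Left-factoring is needed when two productions for the same non-terminal
share a common prefix on the right-hand side.

Productions for C:
  C → F F + y +
  C → F F +

Found common prefix 'F F +' in productions for C

Answer: Yes, C has productions with common prefix 'F F +'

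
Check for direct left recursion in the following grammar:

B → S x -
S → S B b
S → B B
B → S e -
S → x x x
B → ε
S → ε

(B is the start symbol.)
Yes, S is left-recursive

Direct left recursion occurs when N → N α for some non-terminal N (the right-hand side begins with the left-hand side itself).

B → S x -: starts with S
S → S B b: LEFT RECURSIVE (starts with S)
S → B B: starts with B
B → S e -: starts with S
S → x x x: starts with x
B → ε: starts with ε
S → ε: starts with ε

The grammar has direct left recursion on: S.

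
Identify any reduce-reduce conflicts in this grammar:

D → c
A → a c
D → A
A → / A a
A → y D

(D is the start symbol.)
No reduce-reduce conflicts

A reduce-reduce conflict occurs when an LR(0) state has two complete items [A → α .] and [B → β .] — both call for a reduction, and with no lookahead the parser cannot choose between them.

Augment with D' → D and build the canonical LR(0) collection (I0 = CLOSURE({[D' → . D]}), then GOTO on every symbol after a dot until no new states appear). It has 11 states:
  I0: { [A → . / A a], [A → . a c], [A → . y D], [D → . A], [D → . c], [D' → . D] }  — shift
  I1: { [A → . / A a], [A → . a c], [A → . y D], [A → / . A a] }  — shift
  I2: { [D → A .] }  — reduce
  I3: { [D' → D .] }  — accept
  I4: { [A → a . c] }  — shift
  I5: { [D → c .] }  — reduce
  I6: { [A → . / A a], [A → . a c], [A → . y D], [A → y . D], [D → . A], [D → . c] }  — shift
  I7: { [A → y D .] }  — reduce
  I8: { [A → a c .] }  — reduce
  I9: { [A → / A . a] }  — shift
  I10: { [A → / A a .] }  — reduce

No state contains more than one complete item.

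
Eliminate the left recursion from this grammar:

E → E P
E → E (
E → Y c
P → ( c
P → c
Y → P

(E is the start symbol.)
E is directly left-recursive. The standard transformation for
  A → A α₁ | ... | A α_m | β₁ | ... | β_n
is
  A  → β₁ A' | ... | β_n A'
  A' → α₁ A' | ... | α_m A' | ε

E → Y c becomes E → Y c E'
E → E P becomes E' → P E'
E → E ( becomes E' → ( E'
Add E' → ε

Productions for other non-terminals are unchanged:
  P → ( c
  P → c
  Y → P

Resulting grammar:
E → Y c E'
E' → P E'
E' → ( E'
E' → ε
P → ( c
P → c
Y → P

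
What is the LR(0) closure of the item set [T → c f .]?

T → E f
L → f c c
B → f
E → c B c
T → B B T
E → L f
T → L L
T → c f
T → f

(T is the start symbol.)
{ [T → c f .] }

Start with: [T → c f .]
The dot is at the end, so nothing is added.

CLOSURE = { [T → c f .] }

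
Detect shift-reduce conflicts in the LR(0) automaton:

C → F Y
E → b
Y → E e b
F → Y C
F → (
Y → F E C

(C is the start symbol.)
Yes — I10: [C → F Y .] vs [E → . b]

A shift-reduce conflict occurs when an LR(0) state has both:
  - a complete (reduce) item [A → α .] (dot at the end), and
  - a shift item [B → β . c γ] (dot before a terminal).

Augment with C' → C and build the canonical LR(0) collection (I0 = CLOSURE({[C' → . C]}), then GOTO on every symbol after a dot until no new states appear). It has 15 states:
  I0: { [C → . F Y], [C' → . C], [E → . b], [F → . (], [F → . Y C], [Y → . E e b], [Y → . F E C] }  — shift
  I1: { [F → ( .] }  — reduce
  I2: { [C' → C .] }  — accept
  I3: { [Y → E . e b] }  — shift
  I4: { [C → F . Y], [E → . b], [F → . (], [F → . Y C], [Y → . E e b], [Y → . F E C], [Y → F . E C] }  — shift
  I5: { [C → . F Y], [E → . b], [F → . (], [F → . Y C], [F → Y . C], [Y → . E e b], [Y → . F E C] }  — shift
  I6: { [E → b .] }  — reduce
  I7: { [F → Y C .] }  — reduce
  I8: { [C → . F Y], [E → . b], [F → . (], [F → . Y C], [Y → . E e b], [Y → . F E C], [Y → E . e b], [Y → F E . C] }  — shift
  I9: { [E → . b], [Y → F . E C] }  — shift
  I10: { [C → . F Y], [C → F Y .], [E → . b], [F → . (], [F → . Y C], [F → Y . C], [Y → . E e b], [Y → . F E C] }  — shift, reduce
  I11: { [C → . F Y], [E → . b], [F → . (], [F → . Y C], [Y → . E e b], [Y → . F E C], [Y → F E . C] }  — shift
  I12: { [Y → F E C .] }  — reduce
  I13: { [Y → E e . b] }  — shift
  I14: { [Y → E e b .] }  — reduce

I10 contains reduce item [C → F Y .] and shift items [E → . b], [F → . (] — shift-reduce conflict.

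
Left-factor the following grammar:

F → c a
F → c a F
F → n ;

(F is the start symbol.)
F → c a F'
F' → ε
F' → F
F → n ;

Left-factoring transforms A → αβ₁ | αβ₂ into A → αA' and A' → β₁ | β₂
(α is the longest common prefix among the alternatives). Repeat until
no nonterminal has two alternatives with a common prefix.

Round 1: F has alternatives sharing prefix 'c a'. Introduce F': F → c a F'
  Add: F' → ε
  Add: F' → F

No remaining common prefixes — done.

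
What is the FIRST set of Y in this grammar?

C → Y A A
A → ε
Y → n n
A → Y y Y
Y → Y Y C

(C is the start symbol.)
From Y → n n:
  - n is a terminal: add 'n' and stop
From Y → Y Y C:
  - Y is the symbol being defined: contributes nothing new
    Y is not nullable, so stop

Collecting: FIRST(Y) = { 'n' }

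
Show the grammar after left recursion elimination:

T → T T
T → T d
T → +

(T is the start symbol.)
T is directly left-recursive. The standard transformation for
  A → A α₁ | ... | A α_m | β₁ | ... | β_n
is
  A  → β₁ A' | ... | β_n A'
  A' → α₁ A' | ... | α_m A' | ε

T → + becomes T → + T'
T → T T becomes T' → T T'
T → T d becomes T' → d T'
Add T' → ε

Resulting grammar:
T → + T'
T' → T T'
T' → d T'
T' → ε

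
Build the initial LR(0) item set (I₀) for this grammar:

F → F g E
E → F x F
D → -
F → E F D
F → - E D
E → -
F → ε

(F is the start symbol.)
First, augment the grammar with F' → F
I₀ = CLOSURE({ [F' → . F] }):
  [F' → . F] has the dot before F: add [F → . F g E], [F → . E F D], [F → . - E D], [F → .]
  [F → . E F D] has the dot before E: add [E → . F x F], [E → . -]
No further items can be added.

I₀ = { [E → . -], [E → . F x F], [F → . - E D], [F → . E F D], [F → . F g E], [F → .], [F' → . F] }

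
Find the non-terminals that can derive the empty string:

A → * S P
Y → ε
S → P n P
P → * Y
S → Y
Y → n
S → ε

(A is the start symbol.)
{ 'S', 'Y' }

A non-terminal is nullable if it can derive ε (the empty string): either it has an ε-production, or it has a production whose right-hand side consists entirely of nullable non-terminals.

ε-productions: Y → ε, S → ε
So Y, S are immediately nullable.
No further non-terminal can be added: every production for the remaining non-terminals contains a terminal or a non-nullable non-terminal.
Nullable = { 'S', 'Y' }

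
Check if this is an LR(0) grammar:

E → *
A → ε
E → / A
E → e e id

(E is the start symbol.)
A grammar is LR(0) if no state in the canonical LR(0) collection has:
  - both a shift item (dot before a terminal) and a complete item (shift-reduce conflict), or
  - two or more complete items (reduce-reduce conflict; the accept item [E' → E .] counts as a complete item here).

Augment with E' → E and build the canonical LR(0) collection (I0 = CLOSURE({[E' → . E]}), then GOTO on every symbol after a dot until no new states appear). It has 8 states:
  I0: { [E → . *], [E → . / A], [E → . e e id], [E' → . E] }  — shift
  I1: { [E → * .] }  — reduce
  I2: { [A → .], [E → / . A] }  — reduce
  I3: { [E' → E .] }  — accept
  I4: { [E → e . e id] }  — shift
  I5: { [E → e e . id] }  — shift
  I6: { [E → e e id .] }  — reduce
  I7: { [E → / A .] }  — reduce

Every state is either a pure shift/goto state or contains exactly one complete item and nothing to shift — no conflicts. The grammar is LR(0).

Answer: Yes, the grammar is LR(0)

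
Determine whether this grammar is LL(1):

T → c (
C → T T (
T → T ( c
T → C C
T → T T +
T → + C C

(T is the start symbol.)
No. Predict set conflict for T: { 'c' }

Relevant sets:
  FIRST(T) = { '+', 'c' }
  FIRST(C) = { '+', 'c' }

For T:
  PREDICT(T → c '(') = { 'c' }
  PREDICT(T → T '(' c) = { '+', 'c' }
  PREDICT(T → C C) = { '+', 'c' }
  PREDICT(T → T T '+') = { '+', 'c' }
  PREDICT(T → '+' C C) = { '+' }
C has a single production, so nothing to check there.

Conflict found: Predict set conflict for T: { 'c' }
The grammar is NOT LL(1).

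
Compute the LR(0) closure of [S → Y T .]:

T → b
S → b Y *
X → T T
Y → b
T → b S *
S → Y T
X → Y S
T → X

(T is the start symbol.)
{ [S → Y T .] }

To compute CLOSURE, for each item [A → α.Bβ] where B is a non-terminal, add [B → .γ] for all productions B → γ; repeat for the newly added items until nothing changes.

Start with: [S → Y T .]
The dot is at the end, so nothing is added.

CLOSURE = { [S → Y T .] }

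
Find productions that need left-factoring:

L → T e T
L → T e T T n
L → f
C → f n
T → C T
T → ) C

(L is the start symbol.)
Left-factoring is needed when two productions for the same non-terminal
share a common prefix on the right-hand side.

Productions for L:
  L → T e T
  L → T e T T n
  L → f
Productions for T:
  T → C T
  T → ) C

Found common prefix 'T e T' in productions for L

Answer: Yes, L has productions with common prefix 'T e T'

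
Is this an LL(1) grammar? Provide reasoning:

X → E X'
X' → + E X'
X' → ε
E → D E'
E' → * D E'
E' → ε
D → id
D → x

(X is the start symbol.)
A grammar is LL(1) if for each non-terminal N with multiple productions, the predict sets of those productions are pairwise disjoint, where PREDICT(N → α) = (FIRST(α) \ {ε}) ∪ (FOLLOW(N) if α ⇒* ε).

Relevant sets:
  FOLLOW(X') = { $ }
  FOLLOW(E') = { $, '+' }

For X':
  PREDICT(X' → '+' E X') = { '+' }
  PREDICT(X' → ε) = { $ }
For E':
  PREDICT(E' → '*' D E') = { '*' }
  PREDICT(E' → ε) = { $, '+' }
For D:
  PREDICT(D → id) = { 'id' }
  PREDICT(D → x) = { 'x' }
X, E have a single production, so nothing to check there.

All predict sets are disjoint. The grammar IS LL(1).

Answer: Yes, the grammar is LL(1).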